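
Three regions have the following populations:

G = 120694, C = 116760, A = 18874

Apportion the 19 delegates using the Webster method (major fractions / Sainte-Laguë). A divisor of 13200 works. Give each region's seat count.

With modified divisor 13200: modified quotas G 9.143, C 8.845, A 1.430.
Rounding to the nearest integer: G 9, C 9, A 1 (total 19).

G 9, C 9, A 1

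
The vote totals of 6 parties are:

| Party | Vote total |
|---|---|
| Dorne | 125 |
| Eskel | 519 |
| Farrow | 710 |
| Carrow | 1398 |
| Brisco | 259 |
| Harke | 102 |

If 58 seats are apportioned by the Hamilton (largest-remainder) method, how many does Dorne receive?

Standard divisor: 3113 ÷ 58 ≈ 53.672.
Standard quotas: Dorne 2.329, Eskel 9.670, Farrow 13.228, Carrow 26.047, Brisco 4.826, Harke 1.900.
Lower quotas: Dorne 2, Eskel 9, Farrow 13, Carrow 26, Brisco 4, Harke 1 (sum 55, leaving 3 seats).
Remainders in descending order: Harke 0.900, Brisco 0.826, Eskel 0.670, Dorne 0.329, Farrow 0.228, Carrow 0.047.
Largest remainders: Harke, Brisco, Eskel receive the extra seats.
Dorne receives 2.

2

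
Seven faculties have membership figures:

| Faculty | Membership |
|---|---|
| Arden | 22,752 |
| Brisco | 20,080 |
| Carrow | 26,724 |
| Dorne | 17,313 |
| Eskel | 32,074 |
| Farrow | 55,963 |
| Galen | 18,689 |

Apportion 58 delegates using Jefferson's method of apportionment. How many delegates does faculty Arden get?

7

Standard divisor 193595/58 ≈ 3337.845; standard quotas: Arden 6.816, Brisco 6.016, Carrow 8.006, Dorne 5.187, Eskel 9.609, Farrow 16.766, Galen 5.599.
Rounding down gives 6, 6, 8, 5, 9, 16, 5 = 55 seats, so the divisor must be adjusted.
With modified divisor 3200: modified quotas Arden 7.110, Brisco 6.275, Carrow 8.351, Dorne 5.410, Eskel 10.023, Farrow 17.488, Galen 5.840.
Rounding down: Arden 7, Brisco 6, Carrow 8, Dorne 5, Eskel 10, Farrow 17, Galen 5 (total 58).
Arden receives 7.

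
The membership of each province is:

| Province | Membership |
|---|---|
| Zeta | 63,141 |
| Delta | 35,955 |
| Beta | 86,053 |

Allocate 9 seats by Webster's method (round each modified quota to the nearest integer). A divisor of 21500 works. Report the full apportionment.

With modified divisor 21500: modified quotas Zeta 2.937, Delta 1.672, Beta 4.002.
Rounding to the nearest integer: Zeta 3, Delta 2, Beta 4 (total 9).

Zeta: 3, Delta: 2, Beta: 4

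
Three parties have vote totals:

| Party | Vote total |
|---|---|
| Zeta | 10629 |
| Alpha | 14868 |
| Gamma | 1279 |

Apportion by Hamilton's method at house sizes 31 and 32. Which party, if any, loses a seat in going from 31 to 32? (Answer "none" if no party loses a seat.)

At 31 seats: Zeta 12, Alpha 17, Gamma 2.
At 32 seats: Zeta 13, Alpha 18, Gamma 1.
Gamma drops from 2 to 1.

Gamma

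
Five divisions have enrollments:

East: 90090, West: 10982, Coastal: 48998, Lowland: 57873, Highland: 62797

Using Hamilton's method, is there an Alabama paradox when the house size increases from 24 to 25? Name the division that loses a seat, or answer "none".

At 24 seats: East 8, West 1, Coastal 4, Lowland 5, Highland 6.
At 25 seats: East 8, West 1, Coastal 5, Lowland 5, Highland 6.
No division's allocation decreased.

none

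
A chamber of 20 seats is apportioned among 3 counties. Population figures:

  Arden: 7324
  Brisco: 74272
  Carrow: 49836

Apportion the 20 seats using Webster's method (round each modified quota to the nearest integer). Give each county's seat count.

Arden 1, Brisco 11, Carrow 8

Standard divisor 131432/20 ≈ 6571.6; standard quotas: Arden 1.114, Brisco 11.302, Carrow 7.584.
Rounding to the nearest integer gives Arden 1, Brisco 11, Carrow 8 — total 20, matching the house size, so no adjustment is needed.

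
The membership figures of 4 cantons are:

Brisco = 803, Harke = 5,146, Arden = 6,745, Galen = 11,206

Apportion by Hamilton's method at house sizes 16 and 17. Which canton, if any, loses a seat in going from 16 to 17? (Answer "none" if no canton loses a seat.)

At 16 seats: Brisco 1, Harke 3, Arden 5, Galen 7.
At 17 seats: Brisco 0, Harke 4, Arden 5, Galen 8.
Brisco drops from 1 to 0.

Brisco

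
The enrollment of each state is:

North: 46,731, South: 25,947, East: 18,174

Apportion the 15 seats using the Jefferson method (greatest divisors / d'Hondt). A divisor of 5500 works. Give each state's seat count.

With modified divisor 5500: modified quotas North 8.497, South 4.718, East 3.304.
Rounding down: North 8, South 4, East 3 (total 15).

North 8, South 4, East 3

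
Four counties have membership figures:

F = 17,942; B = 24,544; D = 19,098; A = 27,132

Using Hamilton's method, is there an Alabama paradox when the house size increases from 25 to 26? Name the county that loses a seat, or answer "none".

At 25 seats: F 5, B 7, D 5, A 8.
At 26 seats: F 5, B 7, D 6, A 8.
No county's allocation decreased.

none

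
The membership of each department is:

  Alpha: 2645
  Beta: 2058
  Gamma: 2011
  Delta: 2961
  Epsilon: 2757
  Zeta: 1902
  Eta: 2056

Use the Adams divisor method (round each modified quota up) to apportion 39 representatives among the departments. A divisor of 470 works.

Alpha=6, Beta=5, Gamma=5, Delta=7, Epsilon=6, Zeta=5, Eta=5

With modified divisor 470: modified quotas Alpha 5.628, Beta 4.379, Gamma 4.279, Delta 6.300, Epsilon 5.866, Zeta 4.047, Eta 4.374.
Rounding up: Alpha 6, Beta 5, Gamma 5, Delta 7, Epsilon 6, Zeta 5, Eta 5 (total 39).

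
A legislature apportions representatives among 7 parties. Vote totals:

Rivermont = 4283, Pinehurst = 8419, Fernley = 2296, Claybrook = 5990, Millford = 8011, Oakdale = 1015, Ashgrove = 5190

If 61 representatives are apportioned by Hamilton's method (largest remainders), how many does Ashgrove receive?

9

Total 35204; standard divisor 35204/61 ≈ 577.115.
Standard quotas: Rivermont 7.4214, Pinehurst 14.5881, Fernley 3.9784, Claybrook 10.3792, Millford 13.8811, Oakdale 1.7587, Ashgrove 8.9930.
Lower quotas: Rivermont 7, Pinehurst 14, Fernley 3, Claybrook 10, Millford 13, Oakdale 1, Ashgrove 8 (sum 56, leaving 5 seats).
Remainders in descending order: Ashgrove 0.9930, Fernley 0.9784, Millford 0.8811, Oakdale 0.7587, Pinehurst 0.5881, Rivermont 0.4214, Claybrook 0.3792.
The surplus seats go to Ashgrove, Fernley, Millford, Oakdale, Pinehurst.
Ashgrove receives 9.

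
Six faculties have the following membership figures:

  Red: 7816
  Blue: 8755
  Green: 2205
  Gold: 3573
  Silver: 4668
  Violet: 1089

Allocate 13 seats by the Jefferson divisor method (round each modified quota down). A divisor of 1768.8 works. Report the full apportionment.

Red=4; Blue=4; Green=1; Gold=2; Silver=2; Violet=0

With modified divisor 1768.8: modified quotas Red 4.419, Blue 4.950, Green 1.247, Gold 2.020, Silver 2.639, Violet 0.616.
Rounding down: Red 4, Blue 4, Green 1, Gold 2, Silver 2, Violet 0 (total 13).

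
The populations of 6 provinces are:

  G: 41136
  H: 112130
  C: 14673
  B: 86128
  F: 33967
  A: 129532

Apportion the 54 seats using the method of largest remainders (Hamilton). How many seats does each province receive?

The standard divisor is 417566/54 ≈ 7732.704.
Standard quotas: G 5.3197, H 14.5007, C 1.8975, B 11.1381, F 4.3926, A 16.7512.
Lower quotas: G 5, H 14, C 1, B 11, F 4, A 16 (sum 51, leaving 3 seats).
Remainders in descending order: C 0.8975, A 0.7512, H 0.5007, F 0.3926, G 0.3197, B 0.1381.
The surplus seats go to C, A, H.

G 5, H 15, C 2, B 11, F 4, A 17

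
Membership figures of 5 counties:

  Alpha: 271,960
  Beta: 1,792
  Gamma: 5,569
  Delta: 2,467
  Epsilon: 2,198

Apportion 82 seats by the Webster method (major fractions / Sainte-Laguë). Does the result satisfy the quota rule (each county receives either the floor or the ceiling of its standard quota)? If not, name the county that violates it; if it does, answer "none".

Standard quotas: Alpha 78.528, Beta 0.517, Gamma 1.608, Delta 0.712, Epsilon 0.635.
Webster allocation: Alpha 77, Beta 1, Gamma 2, Delta 1, Epsilon 1.
Alpha has quota 78.528 (lower 78, upper 79) but receives 77 — outside the quota interval.

Alpha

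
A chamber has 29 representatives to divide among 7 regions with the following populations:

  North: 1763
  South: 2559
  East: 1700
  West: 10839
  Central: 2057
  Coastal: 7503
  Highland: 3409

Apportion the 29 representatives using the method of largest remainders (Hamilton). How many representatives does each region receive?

Standard divisor: 29830 ÷ 29 ≈ 1028.621.
Standard quotas: North 1.7139, South 2.4878, East 1.6527, West 10.5374, Central 1.9998, Coastal 7.2942, Highland 3.3141.
Lower quotas: North 1, South 2, East 1, West 10, Central 1, Coastal 7, Highland 3 (sum 25, leaving 4 seats).
Remainders in descending order: Central 0.9998, North 0.7139, East 0.6527, West 0.5374, South 0.4878, Highland 0.3141, Coastal 0.2942.
The surplus seats go to Central, North, East, West.

North 2, South 2, East 2, West 11, Central 2, Coastal 7, Highland 3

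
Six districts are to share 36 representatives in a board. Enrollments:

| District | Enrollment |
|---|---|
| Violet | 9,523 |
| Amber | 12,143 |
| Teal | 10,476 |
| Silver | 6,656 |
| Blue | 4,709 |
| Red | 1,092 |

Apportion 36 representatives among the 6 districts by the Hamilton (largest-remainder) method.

Total 44599; standard divisor 44599/36 ≈ 1238.861.
Standard quotas: Violet 7.6869, Amber 9.8017, Teal 8.4562, Silver 5.3727, Blue 3.8011, Red 0.8815.
Lower quotas: Violet 7, Amber 9, Teal 8, Silver 5, Blue 3, Red 0 (sum 32, leaving 4 seats).
Remainders in descending order: Red 0.8815, Amber 0.8017, Blue 0.8011, Violet 0.6869, Teal 0.4562, Silver 0.3727.
The surplus seats go to Red, Amber, Blue, Violet.

Violet 8, Amber 10, Teal 8, Silver 5, Blue 4, Red 1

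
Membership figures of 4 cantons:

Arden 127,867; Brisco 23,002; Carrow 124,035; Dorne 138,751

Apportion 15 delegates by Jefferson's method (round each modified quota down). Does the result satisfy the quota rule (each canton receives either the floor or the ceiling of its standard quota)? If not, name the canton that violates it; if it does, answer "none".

Standard quotas: Arden 4.637, Brisco 0.834, Carrow 4.498, Dorne 5.031.
Jefferson allocation: Arden 5, Brisco 0, Carrow 5, Dorne 5.
Every allocation lies between the lower and upper quota.

none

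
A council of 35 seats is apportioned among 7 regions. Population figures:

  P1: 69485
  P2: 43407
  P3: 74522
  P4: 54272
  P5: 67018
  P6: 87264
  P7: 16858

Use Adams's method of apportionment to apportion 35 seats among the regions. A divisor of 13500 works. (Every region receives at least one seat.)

With modified divisor 13500: modified quotas P1 5.147, P2 3.215, P3 5.520, P4 4.020, P5 4.964, P6 6.464, P7 1.249.
Rounding up: P1 6, P2 4, P3 6, P4 5, P5 5, P6 7, P7 2 (total 35).

P1=6; P2=4; P3=6; P4=5; P5=5; P6=7; P7=2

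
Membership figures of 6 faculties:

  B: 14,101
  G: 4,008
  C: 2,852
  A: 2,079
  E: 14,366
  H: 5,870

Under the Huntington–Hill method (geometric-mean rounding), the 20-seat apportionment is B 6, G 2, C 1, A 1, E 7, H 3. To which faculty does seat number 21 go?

Priority for the next seat is population ÷ (√(s·(s+1))).
Priorities: B 2175.832, G 1636.259, C 2016.669, A 1470.075, E 1919.738, H 1694.523.
Highest priority: B.

B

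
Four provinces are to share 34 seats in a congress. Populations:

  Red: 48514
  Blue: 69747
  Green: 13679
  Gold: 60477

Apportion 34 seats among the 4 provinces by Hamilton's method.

Red 9, Blue 12, Green 2, Gold 11

Total 192417; standard divisor 192417/34 ≈ 5659.324.
Standard quotas: Red 8.5724, Blue 12.3243, Green 2.4171, Gold 10.6863.
Lower quotas: Red 8, Blue 12, Green 2, Gold 10 (sum 32, leaving 2 seats).
Remainders in descending order: Gold 0.6863, Red 0.5724, Green 0.4171, Blue 0.3243.
The surplus seats go to Gold, Red.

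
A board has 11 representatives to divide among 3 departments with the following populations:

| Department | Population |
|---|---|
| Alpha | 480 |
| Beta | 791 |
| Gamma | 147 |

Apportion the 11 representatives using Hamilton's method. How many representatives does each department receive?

Total 1418; standard divisor 1418/11 ≈ 128.909.
Standard quotas: Alpha 3.724, Beta 6.136, Gamma 1.140.
Lower quotas: Alpha 3, Beta 6, Gamma 1 (sum 10, leaving 1 seat).
Remainders in descending order: Alpha 0.724, Gamma 0.140, Beta 0.136.
The surplus seat goes to Alpha.

Alpha 4, Beta 6, Gamma 1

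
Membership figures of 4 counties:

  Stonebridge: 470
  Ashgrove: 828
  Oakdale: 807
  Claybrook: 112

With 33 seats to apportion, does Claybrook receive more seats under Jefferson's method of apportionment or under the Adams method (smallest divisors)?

Jefferson: Stonebridge 7, Ashgrove 13, Oakdale 12, Claybrook 1.
Adams: Stonebridge 7, Ashgrove 12, Oakdale 12, Claybrook 2.
Claybrook gets 1 under Jefferson and 2 under Adams.

Adams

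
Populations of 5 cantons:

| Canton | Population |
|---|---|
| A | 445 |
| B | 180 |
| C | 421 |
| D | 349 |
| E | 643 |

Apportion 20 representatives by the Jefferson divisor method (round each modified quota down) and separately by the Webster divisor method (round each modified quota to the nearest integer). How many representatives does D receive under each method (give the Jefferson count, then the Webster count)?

Jefferson: A 4, B 2, C 4, D 3, E 7.
Webster: A 4, B 2, C 4, D 4, E 6.
D gets 3 under Jefferson and 4 under Webster.

3 and 4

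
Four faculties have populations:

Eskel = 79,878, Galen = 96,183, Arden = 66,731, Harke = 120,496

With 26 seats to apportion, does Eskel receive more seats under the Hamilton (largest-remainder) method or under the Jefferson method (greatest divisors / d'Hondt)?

Hamilton: Eskel 6, Galen 7, Arden 5, Harke 8.
Jefferson: Eskel 5, Galen 7, Arden 5, Harke 9.
Eskel gets 6 under Hamilton and 5 under Jefferson.

Hamilton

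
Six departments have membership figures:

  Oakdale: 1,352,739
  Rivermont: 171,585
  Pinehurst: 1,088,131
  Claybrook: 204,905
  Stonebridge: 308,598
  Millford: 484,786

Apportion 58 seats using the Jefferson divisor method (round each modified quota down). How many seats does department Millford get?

8

Standard divisor 3610744/58 ≈ 62254.207; standard quotas: Oakdale 21.729, Rivermont 2.756, Pinehurst 17.479, Claybrook 3.291, Stonebridge 4.957, Millford 7.787.
Rounding down gives 21, 2, 17, 3, 4, 7 = 54 seats, so the divisor must be adjusted.
With modified divisor 59600: modified quotas Oakdale 22.697, Rivermont 2.879, Pinehurst 18.257, Claybrook 3.438, Stonebridge 5.178, Millford 8.134.
Rounding down: Oakdale 22, Rivermont 2, Pinehurst 18, Claybrook 3, Stonebridge 5, Millford 8 (total 58).
Millford receives 8.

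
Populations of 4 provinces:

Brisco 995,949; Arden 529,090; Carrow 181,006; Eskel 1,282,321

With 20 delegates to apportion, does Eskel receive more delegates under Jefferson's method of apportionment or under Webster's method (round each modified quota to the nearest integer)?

Jefferson

Jefferson: Brisco 7, Arden 3, Carrow 1, Eskel 9.
Webster: Brisco 7, Arden 4, Carrow 1, Eskel 8.
Eskel gets 9 under Jefferson and 8 under Webster.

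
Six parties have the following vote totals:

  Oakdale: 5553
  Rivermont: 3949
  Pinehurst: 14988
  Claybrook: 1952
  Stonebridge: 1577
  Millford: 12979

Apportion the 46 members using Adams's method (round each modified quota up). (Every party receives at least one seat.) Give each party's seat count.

Standard divisor 40998/46 ≈ 891.261; standard quotas: Oakdale 6.230, Rivermont 4.431, Pinehurst 16.817, Claybrook 2.190, Stonebridge 1.769, Millford 14.563.
Rounding up gives 7, 5, 17, 3, 2, 15 = 49 seats, so the divisor must be adjusted.
With modified divisor 960: modified quotas Oakdale 5.784, Rivermont 4.114, Pinehurst 15.613, Claybrook 2.033, Stonebridge 1.643, Millford 13.520.
Rounding up: Oakdale 6, Rivermont 5, Pinehurst 16, Claybrook 3, Stonebridge 2, Millford 14 (total 46).

Oakdale=6, Rivermont=5, Pinehurst=16, Claybrook=3, Stonebridge=2, Millford=14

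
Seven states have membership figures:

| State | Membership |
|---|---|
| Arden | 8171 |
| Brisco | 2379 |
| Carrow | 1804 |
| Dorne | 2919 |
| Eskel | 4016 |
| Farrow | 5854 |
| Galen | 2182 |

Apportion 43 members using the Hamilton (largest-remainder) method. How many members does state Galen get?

Total 27325; standard divisor 27325/43 ≈ 635.465.
Standard quotas: Arden 12.8583, Brisco 3.7437, Carrow 2.8389, Dorne 4.5935, Eskel 6.3198, Farrow 9.2122, Galen 3.4337.
Lower quotas: Arden 12, Brisco 3, Carrow 2, Dorne 4, Eskel 6, Farrow 9, Galen 3 (sum 39, leaving 4 seats).
Remainders in descending order: Arden 0.8583, Carrow 0.8389, Brisco 0.7437, Dorne 0.5935, Galen 0.4337, Eskel 0.3198, Farrow 0.2122.
Largest remainders: Arden, Carrow, Brisco, Dorne receive the extra seats.
Galen receives 3.

3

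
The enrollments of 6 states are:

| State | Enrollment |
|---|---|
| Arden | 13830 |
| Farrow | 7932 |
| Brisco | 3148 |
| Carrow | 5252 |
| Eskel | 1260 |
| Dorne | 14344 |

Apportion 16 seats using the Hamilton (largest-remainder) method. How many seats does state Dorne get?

5

Standard divisor: 45766 ÷ 16 ≈ 2860.375.
Standard quotas: Arden 4.8350, Farrow 2.7731, Brisco 1.1006, Carrow 1.8361, Eskel 0.4405, Dorne 5.0147.
Lower quotas: Arden 4, Farrow 2, Brisco 1, Carrow 1, Eskel 0, Dorne 5 (sum 13, leaving 3 seats).
Remainders in descending order: Carrow 0.8361, Arden 0.8350, Farrow 0.7731, Eskel 0.4405, Brisco 0.1006, Dorne 0.0147.
Largest remainders: Carrow, Arden, Farrow receive the extra seats.
Dorne receives 5.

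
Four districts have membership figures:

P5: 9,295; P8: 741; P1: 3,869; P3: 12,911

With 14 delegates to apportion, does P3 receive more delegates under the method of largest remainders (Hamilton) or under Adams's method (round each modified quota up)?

Hamilton

Hamilton: P5 5, P8 0, P1 2, P3 7.
Adams: P5 5, P8 1, P1 2, P3 6.
P3 gets 7 under Hamilton and 6 under Adams.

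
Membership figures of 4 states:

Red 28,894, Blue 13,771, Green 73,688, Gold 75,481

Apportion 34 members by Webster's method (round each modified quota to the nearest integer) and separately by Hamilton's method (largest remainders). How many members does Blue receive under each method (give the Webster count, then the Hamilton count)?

Webster: Red 5, Blue 2, Green 13, Gold 14.
Hamilton: Red 5, Blue 3, Green 13, Gold 13.
Blue gets 2 under Webster and 3 under Hamilton.

2 and 3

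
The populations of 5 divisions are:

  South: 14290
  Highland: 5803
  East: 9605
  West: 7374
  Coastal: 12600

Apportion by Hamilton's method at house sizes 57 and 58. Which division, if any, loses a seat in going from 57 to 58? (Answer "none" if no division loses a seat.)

At 57 seats: South 16, Highland 7, East 11, West 9, Coastal 14.
At 58 seats: South 17, Highland 7, East 11, West 8, Coastal 15.
West drops from 9 to 8.

West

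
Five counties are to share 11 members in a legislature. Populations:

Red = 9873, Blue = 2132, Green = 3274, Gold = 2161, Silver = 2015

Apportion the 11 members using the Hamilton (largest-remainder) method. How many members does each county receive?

The standard divisor is 19455/11 ≈ 1768.636.
Standard quotas: Red 5.5823, Blue 1.2054, Green 1.8511, Gold 1.2218, Silver 1.1393.
Lower quotas: Red 5, Blue 1, Green 1, Gold 1, Silver 1 (sum 9, leaving 2 seats).
Remainders in descending order: Green 0.8511, Red 0.5823, Gold 0.2218, Blue 0.2054, Silver 0.1393.
The surplus seats go to Green, Red.

Red=6; Blue=1; Green=2; Gold=1; Silver=1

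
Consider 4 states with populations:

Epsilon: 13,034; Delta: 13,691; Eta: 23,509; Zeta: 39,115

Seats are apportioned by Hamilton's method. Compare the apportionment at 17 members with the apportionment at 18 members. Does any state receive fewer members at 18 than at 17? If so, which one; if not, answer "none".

Epsilon

At 17 seats: Epsilon 3, Delta 3, Eta 4, Zeta 7.
At 18 seats: Epsilon 2, Delta 3, Eta 5, Zeta 8.
Epsilon drops from 3 to 2.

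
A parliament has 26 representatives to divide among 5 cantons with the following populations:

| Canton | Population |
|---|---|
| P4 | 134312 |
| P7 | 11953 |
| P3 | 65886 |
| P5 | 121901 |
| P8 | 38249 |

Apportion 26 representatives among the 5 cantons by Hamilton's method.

Total 372301; standard divisor 372301/26 ≈ 14319.269.
Standard quotas: P4 9.3798, P7 0.8347, P3 4.6012, P5 8.5131, P8 2.6712.
Lower quotas: P4 9, P7 0, P3 4, P5 8, P8 2 (sum 23, leaving 3 seats).
Remainders in descending order: P7 0.8347, P8 0.6712, P3 0.6012, P5 0.5131, P4 0.3798.
The surplus seats go to P7, P8, P3.

P4: 9; P7: 1; P3: 5; P5: 8; P8: 3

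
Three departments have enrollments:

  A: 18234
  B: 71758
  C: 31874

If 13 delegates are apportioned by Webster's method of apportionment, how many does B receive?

8

Standard divisor 121866/13 ≈ 9374.308; standard quotas: A 1.945, B 7.655, C 3.400.
Rounding to the nearest integer gives A 2, B 8, C 3 — total 13, matching the house size, so no adjustment is needed.
B receives 8.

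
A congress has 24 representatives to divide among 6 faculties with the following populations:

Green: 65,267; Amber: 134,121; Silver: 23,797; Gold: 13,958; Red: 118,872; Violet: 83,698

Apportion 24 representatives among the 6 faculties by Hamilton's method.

Green: 4, Amber: 7, Silver: 1, Gold: 1, Red: 6, Violet: 5

Total 439713; standard divisor 439713/24 ≈ 18321.375.
Standard quotas: Green 3.5623, Amber 7.3205, Silver 1.2989, Gold 0.7618, Red 6.4882, Violet 4.5683.
Lower quotas: Green 3, Amber 7, Silver 1, Gold 0, Red 6, Violet 4 (sum 21, leaving 3 seats).
Remainders in descending order: Gold 0.7618, Violet 0.5683, Green 0.5623, Red 0.4882, Amber 0.3205, Silver 0.2989.
The surplus seats go to Gold, Violet, Green.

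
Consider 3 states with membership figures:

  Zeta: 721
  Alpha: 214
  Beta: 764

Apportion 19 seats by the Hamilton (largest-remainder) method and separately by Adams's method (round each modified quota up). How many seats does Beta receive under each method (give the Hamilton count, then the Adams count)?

9 and 8

Hamilton: Zeta 8, Alpha 2, Beta 9.
Adams: Zeta 8, Alpha 3, Beta 8.
Beta gets 9 under Hamilton and 8 under Adams.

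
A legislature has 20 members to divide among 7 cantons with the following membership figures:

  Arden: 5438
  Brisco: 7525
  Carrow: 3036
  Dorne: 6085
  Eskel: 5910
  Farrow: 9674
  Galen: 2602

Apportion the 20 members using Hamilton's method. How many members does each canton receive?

Total 40270; standard divisor 40270/20 ≈ 2013.5.
Standard quotas: Arden 2.7008, Brisco 3.7373, Carrow 1.5078, Dorne 3.0221, Eskel 2.9352, Farrow 4.8046, Galen 1.2923.
Lower quotas: Arden 2, Brisco 3, Carrow 1, Dorne 3, Eskel 2, Farrow 4, Galen 1 (sum 16, leaving 4 seats).
Remainders in descending order: Eskel 0.9352, Farrow 0.8046, Brisco 0.7373, Arden 0.7008, Carrow 0.5078, Galen 0.2923, Dorne 0.0221.
Largest remainders: Eskel, Farrow, Brisco, Arden receive the extra seats.

Arden=3, Brisco=4, Carrow=1, Dorne=3, Eskel=3, Farrow=5, Galen=1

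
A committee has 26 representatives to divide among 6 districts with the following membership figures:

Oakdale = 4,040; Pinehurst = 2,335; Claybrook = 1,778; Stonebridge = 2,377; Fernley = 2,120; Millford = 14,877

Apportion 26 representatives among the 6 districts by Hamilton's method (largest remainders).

Oakdale 4, Pinehurst 2, Claybrook 2, Stonebridge 2, Fernley 2, Millford 14

The standard divisor is 27527/26 ≈ 1058.731.
Standard quotas: Oakdale 3.8159, Pinehurst 2.2055, Claybrook 1.6794, Stonebridge 2.2451, Fernley 2.0024, Millford 14.0517.
Lower quotas: Oakdale 3, Pinehurst 2, Claybrook 1, Stonebridge 2, Fernley 2, Millford 14 (sum 24, leaving 2 seats).
Remainders in descending order: Oakdale 0.8159, Claybrook 0.6794, Stonebridge 0.2451, Pinehurst 0.2055, Millford 0.0517, Fernley 0.0024.
Largest remainders: Oakdale, Claybrook receive the extra seats.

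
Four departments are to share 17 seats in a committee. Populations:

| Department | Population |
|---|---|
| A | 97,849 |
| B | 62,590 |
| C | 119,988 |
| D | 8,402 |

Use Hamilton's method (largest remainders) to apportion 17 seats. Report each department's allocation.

The standard divisor is 288829/17 ≈ 16989.941.
Standard quotas: A 5.7592, B 3.6839, C 7.0623, D 0.4945.
Lower quotas: A 5, B 3, C 7, D 0 (sum 15, leaving 2 seats).
Remainders in descending order: A 0.7592, B 0.6839, D 0.4945, C 0.0623.
Largest remainders: A, B receive the extra seats.

A=6, B=4, C=7, D=0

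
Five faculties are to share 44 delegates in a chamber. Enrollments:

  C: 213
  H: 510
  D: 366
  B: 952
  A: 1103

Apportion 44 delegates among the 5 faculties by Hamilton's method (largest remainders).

The standard divisor is 3144/44 ≈ 71.455.
Standard quotas: C 2.981, H 7.137, D 5.122, B 13.323, A 15.436.
Lower quotas: C 2, H 7, D 5, B 13, A 15 (sum 42, leaving 2 seats).
Remainders in descending order: C 0.981, A 0.436, B 0.323, H 0.137, D 0.122.
The surplus seats go to C, A.

C 3, H 7, D 5, B 13, A 16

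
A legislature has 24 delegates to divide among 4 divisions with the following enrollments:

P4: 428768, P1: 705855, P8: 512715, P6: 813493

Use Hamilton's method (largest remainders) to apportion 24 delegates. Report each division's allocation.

P4=4, P1=7, P8=5, P6=8

The standard divisor is 2460831/24 ≈ 102534.625.
Standard quotas: P4 4.1817, P1 6.8841, P8 5.0004, P6 7.9338.
Lower quotas: P4 4, P1 6, P8 5, P6 7 (sum 22, leaving 2 seats).
Remainders in descending order: P6 0.9338, P1 0.8841, P4 0.1817, P8 0.0004.
The surplus seats go to P6, P1.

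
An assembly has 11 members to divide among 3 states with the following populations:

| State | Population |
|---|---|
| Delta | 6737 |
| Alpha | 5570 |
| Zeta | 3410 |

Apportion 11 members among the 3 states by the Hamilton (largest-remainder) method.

Total 15717; standard divisor 15717/11 ≈ 1428.818.
Standard quotas: Delta 4.7151, Alpha 3.8983, Zeta 2.3866.
Lower quotas: Delta 4, Alpha 3, Zeta 2 (sum 9, leaving 2 seats).
Remainders in descending order: Alpha 0.8983, Delta 0.7151, Zeta 0.3866.
The surplus seats go to Alpha, Delta.

Delta 5, Alpha 4, Zeta 2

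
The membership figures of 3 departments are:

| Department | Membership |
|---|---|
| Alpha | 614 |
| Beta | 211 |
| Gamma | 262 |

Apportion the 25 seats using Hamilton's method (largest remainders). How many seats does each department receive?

The standard divisor is 1087/25 ≈ 43.48.
Standard quotas: Alpha 14.121, Beta 4.853, Gamma 6.026.
Lower quotas: Alpha 14, Beta 4, Gamma 6 (sum 24, leaving 1 seat).
Remainders in descending order: Beta 0.853, Alpha 0.121, Gamma 0.026.
Largest remainder: Beta receives the extra seat.

Alpha: 14, Beta: 5, Gamma: 6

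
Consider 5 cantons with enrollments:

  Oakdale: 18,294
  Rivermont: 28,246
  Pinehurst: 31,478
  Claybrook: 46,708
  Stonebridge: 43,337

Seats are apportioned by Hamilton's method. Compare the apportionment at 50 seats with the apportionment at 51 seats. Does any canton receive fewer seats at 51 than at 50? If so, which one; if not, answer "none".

At 50 seats: Oakdale 6, Rivermont 8, Pinehurst 9, Claybrook 14, Stonebridge 13.
At 51 seats: Oakdale 5, Rivermont 9, Pinehurst 10, Claybrook 14, Stonebridge 13.
Oakdale drops from 6 to 5.

Oakdale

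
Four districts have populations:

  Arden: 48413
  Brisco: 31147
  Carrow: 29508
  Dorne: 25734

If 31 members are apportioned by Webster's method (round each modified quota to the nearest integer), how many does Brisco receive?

7

Standard divisor 134802/31 ≈ 4348.452; standard quotas: Arden 11.133, Brisco 7.163, Carrow 6.786, Dorne 5.918.
Rounding to the nearest integer gives Arden 11, Brisco 7, Carrow 7, Dorne 6 — total 31, matching the house size, so no adjustment is needed.
Brisco receives 7.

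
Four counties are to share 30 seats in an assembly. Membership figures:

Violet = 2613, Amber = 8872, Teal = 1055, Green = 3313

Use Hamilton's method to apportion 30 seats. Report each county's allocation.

Violet 5, Amber 17, Teal 2, Green 6

Standard divisor: 15853 ÷ 30 ≈ 528.433.
Standard quotas: Violet 4.9448, Amber 16.7893, Teal 1.9965, Green 6.2695.
Lower quotas: Violet 4, Amber 16, Teal 1, Green 6 (sum 27, leaving 3 seats).
Remainders in descending order: Teal 0.9965, Violet 0.9448, Amber 0.7893, Green 0.2695.
Largest remainders: Teal, Violet, Amber receive the extra seats.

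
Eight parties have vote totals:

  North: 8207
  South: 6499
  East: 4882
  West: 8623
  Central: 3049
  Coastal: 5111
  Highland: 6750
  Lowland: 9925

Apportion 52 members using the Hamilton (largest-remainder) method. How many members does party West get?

Standard divisor: 53046 ÷ 52 ≈ 1020.115.
Standard quotas: North 8.0452, South 6.3708, East 4.7857, West 8.4530, Central 2.9889, Coastal 5.0102, Highland 6.6169, Lowland 9.7293.
Lower quotas: North 8, South 6, East 4, West 8, Central 2, Coastal 5, Highland 6, Lowland 9 (sum 48, leaving 4 seats).
Remainders in descending order: Central 0.9889, East 0.7857, Lowland 0.7293, Highland 0.6169, West 0.4530, South 0.3708, North 0.0452, Coastal 0.0102.
The surplus seats go to Central, East, Lowland, Highland.
West receives 8.

8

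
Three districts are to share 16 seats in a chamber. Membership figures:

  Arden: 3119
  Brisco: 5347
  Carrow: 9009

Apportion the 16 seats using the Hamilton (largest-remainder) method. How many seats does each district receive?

Arden=3, Brisco=5, Carrow=8

The standard divisor is 17475/16 ≈ 1092.188.
Standard quotas: Arden 2.8557, Brisco 4.8957, Carrow 8.2486.
Lower quotas: Arden 2, Brisco 4, Carrow 8 (sum 14, leaving 2 seats).
Remainders in descending order: Brisco 0.8957, Arden 0.8557, Carrow 0.2486.
The surplus seats go to Brisco, Arden.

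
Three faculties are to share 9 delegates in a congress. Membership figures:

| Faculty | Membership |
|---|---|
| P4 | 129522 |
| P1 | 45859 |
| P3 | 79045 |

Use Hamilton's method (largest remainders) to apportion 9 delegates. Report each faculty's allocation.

P4 4, P1 2, P3 3

Standard divisor: 254426 ÷ 9 ≈ 28269.556.
Standard quotas: P4 4.5817, P1 1.6222, P3 2.7961.
Lower quotas: P4 4, P1 1, P3 2 (sum 7, leaving 2 seats).
Remainders in descending order: P3 0.7961, P1 0.6222, P4 0.5817.
Largest remainders: P3, P1 receive the extra seats.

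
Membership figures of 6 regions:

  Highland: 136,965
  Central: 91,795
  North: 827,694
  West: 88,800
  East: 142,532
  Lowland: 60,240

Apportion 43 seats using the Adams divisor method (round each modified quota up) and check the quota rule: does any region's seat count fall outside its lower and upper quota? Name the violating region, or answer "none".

North

Standard quotas: Highland 4.369, Central 2.928, North 26.402, West 2.833, East 4.547, Lowland 1.922.
Adams allocation: Highland 5, Central 3, North 25, West 3, East 5, Lowland 2.
North has quota 26.402 (lower 26, upper 27) but receives 25 — outside the quota interval.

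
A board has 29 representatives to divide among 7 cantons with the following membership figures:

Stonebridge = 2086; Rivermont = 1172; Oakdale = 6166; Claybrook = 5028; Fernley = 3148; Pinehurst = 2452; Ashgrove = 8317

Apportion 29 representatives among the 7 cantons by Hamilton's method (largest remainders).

The standard divisor is 28369/29 ≈ 978.241.
Standard quotas: Stonebridge 2.1324, Rivermont 1.1981, Oakdale 6.3031, Claybrook 5.1398, Fernley 3.2180, Pinehurst 2.5065, Ashgrove 8.5020.
Lower quotas: Stonebridge 2, Rivermont 1, Oakdale 6, Claybrook 5, Fernley 3, Pinehurst 2, Ashgrove 8 (sum 27, leaving 2 seats).
Remainders in descending order: Pinehurst 0.5065, Ashgrove 0.5020, Oakdale 0.3031, Fernley 0.2180, Rivermont 0.1981, Claybrook 0.1398, Stonebridge 0.1324.
The surplus seats go to Pinehurst, Ashgrove.

Stonebridge 2; Rivermont 1; Oakdale 6; Claybrook 5; Fernley 3; Pinehurst 3; Ashgrove 9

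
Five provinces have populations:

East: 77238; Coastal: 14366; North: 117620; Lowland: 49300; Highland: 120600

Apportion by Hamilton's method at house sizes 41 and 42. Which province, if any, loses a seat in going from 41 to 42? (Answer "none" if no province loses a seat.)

none

At 41 seats: East 8, Coastal 2, North 13, Lowland 5, Highland 13.
At 42 seats: East 9, Coastal 2, North 13, Lowland 5, Highland 13.
No province's allocation decreased.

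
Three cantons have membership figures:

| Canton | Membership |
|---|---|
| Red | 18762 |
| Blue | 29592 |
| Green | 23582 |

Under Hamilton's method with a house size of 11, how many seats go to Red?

The standard divisor is 71936/11 ≈ 6539.636.
Standard quotas: Red 2.8690, Blue 4.5250, Green 3.6060.
Lower quotas: Red 2, Blue 4, Green 3 (sum 9, leaving 2 seats).
Remainders in descending order: Red 0.8690, Green 0.6060, Blue 0.5250.
Largest remainders: Red, Green receive the extra seats.
Red receives 3.

3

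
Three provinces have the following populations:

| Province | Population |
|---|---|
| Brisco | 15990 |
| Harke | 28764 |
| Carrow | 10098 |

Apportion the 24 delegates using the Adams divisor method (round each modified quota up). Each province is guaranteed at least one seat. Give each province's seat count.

Brisco: 7, Harke: 12, Carrow: 5

Standard divisor 54852/24 ≈ 2285.5; standard quotas: Brisco 6.996, Harke 12.585, Carrow 4.418.
Rounding up gives 7, 13, 5 = 25 seats, so the divisor must be adjusted.
With modified divisor 2500: modified quotas Brisco 6.396, Harke 11.506, Carrow 4.039.
Rounding up: Brisco 7, Harke 12, Carrow 5 (total 24).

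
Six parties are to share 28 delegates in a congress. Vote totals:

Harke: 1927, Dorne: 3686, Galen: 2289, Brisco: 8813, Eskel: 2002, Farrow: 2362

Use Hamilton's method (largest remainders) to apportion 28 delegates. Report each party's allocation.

Standard divisor: 21079 ÷ 28 ≈ 752.821.
Standard quotas: Harke 2.5597, Dorne 4.8962, Galen 3.0406, Brisco 11.7066, Eskel 2.6593, Farrow 3.1375.
Lower quotas: Harke 2, Dorne 4, Galen 3, Brisco 11, Eskel 2, Farrow 3 (sum 25, leaving 3 seats).
Remainders in descending order: Dorne 0.8962, Brisco 0.7066, Eskel 0.6593, Harke 0.5597, Farrow 0.1375, Galen 0.0406.
Largest remainders: Dorne, Brisco, Eskel receive the extra seats.

Harke: 2, Dorne: 5, Galen: 3, Brisco: 12, Eskel: 3, Farrow: 3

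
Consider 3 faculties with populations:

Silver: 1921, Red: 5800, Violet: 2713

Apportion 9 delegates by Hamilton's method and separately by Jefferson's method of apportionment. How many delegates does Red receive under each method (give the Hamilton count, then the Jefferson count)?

Hamilton: Silver 2, Red 5, Violet 2.
Jefferson: Silver 1, Red 6, Violet 2.
Red gets 5 under Hamilton and 6 under Jefferson.

5 and 6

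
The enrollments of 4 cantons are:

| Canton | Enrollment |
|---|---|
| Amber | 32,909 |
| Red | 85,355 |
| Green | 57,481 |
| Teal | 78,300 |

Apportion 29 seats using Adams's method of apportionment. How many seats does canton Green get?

Standard divisor 254045/29 ≈ 8760.172; standard quotas: Amber 3.757, Red 9.744, Green 6.562, Teal 8.938.
Rounding up gives 4, 10, 7, 9 = 30 seats, so the divisor must be adjusted.
With modified divisor 9530: modified quotas Amber 3.453, Red 8.956, Green 6.032, Teal 8.216.
Rounding up: Amber 4, Red 9, Green 7, Teal 9 (total 29).
Green receives 7.

7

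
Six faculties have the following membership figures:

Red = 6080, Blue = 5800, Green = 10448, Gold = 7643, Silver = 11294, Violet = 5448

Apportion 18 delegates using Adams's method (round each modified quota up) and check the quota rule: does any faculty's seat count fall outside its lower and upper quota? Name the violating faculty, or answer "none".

Standard quotas: Red 2.343, Blue 2.235, Green 4.026, Gold 2.945, Silver 4.352, Violet 2.099.
Adams allocation: Red 3, Blue 2, Green 4, Gold 3, Silver 4, Violet 2.
Every allocation lies between the lower and upper quota.

none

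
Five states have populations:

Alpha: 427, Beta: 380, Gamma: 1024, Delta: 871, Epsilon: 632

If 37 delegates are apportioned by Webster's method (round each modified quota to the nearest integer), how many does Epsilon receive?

7

Standard divisor 3334/37 ≈ 90.108; standard quotas: Alpha 4.739, Beta 4.217, Gamma 11.364, Delta 9.666, Epsilon 7.014.
Rounding to the nearest integer gives Alpha 5, Beta 4, Gamma 11, Delta 10, Epsilon 7 — total 37, matching the house size, so no adjustment is needed.
Epsilon receives 7.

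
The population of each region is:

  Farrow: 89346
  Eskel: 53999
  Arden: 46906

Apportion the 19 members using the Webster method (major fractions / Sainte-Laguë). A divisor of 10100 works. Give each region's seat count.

With modified divisor 10100: modified quotas Farrow 8.846, Eskel 5.346, Arden 4.644.
Rounding to the nearest integer: Farrow 9, Eskel 5, Arden 5 (total 19).

Farrow 9, Eskel 5, Arden 5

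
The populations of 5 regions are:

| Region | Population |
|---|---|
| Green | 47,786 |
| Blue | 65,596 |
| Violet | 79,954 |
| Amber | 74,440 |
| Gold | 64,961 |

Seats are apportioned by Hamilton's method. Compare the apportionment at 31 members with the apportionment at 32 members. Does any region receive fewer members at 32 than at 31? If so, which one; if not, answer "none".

At 31 seats: Green 5, Blue 6, Violet 7, Amber 7, Gold 6.
At 32 seats: Green 5, Blue 6, Violet 8, Amber 7, Gold 6.
No region's allocation decreased.

none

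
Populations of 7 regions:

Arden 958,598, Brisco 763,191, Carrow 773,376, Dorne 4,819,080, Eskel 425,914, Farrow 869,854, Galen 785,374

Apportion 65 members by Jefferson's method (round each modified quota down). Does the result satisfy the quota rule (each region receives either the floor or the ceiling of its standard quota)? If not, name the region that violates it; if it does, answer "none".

Standard quotas: Arden 6.632, Brisco 5.280, Carrow 5.350, Dorne 33.340, Eskel 2.947, Farrow 6.018, Galen 5.433.
Jefferson allocation: Arden 6, Brisco 5, Carrow 5, Dorne 35, Eskel 3, Farrow 6, Galen 5.
Dorne has quota 33.340 (lower 33, upper 34) but receives 35 — outside the quota interval.

Dorne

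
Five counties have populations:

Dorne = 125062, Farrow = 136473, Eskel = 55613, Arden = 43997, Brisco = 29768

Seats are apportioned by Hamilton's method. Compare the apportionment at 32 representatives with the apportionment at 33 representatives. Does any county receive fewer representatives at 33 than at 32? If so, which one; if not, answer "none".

At 32 seats: Dorne 10, Farrow 11, Eskel 5, Arden 4, Brisco 2.
At 33 seats: Dorne 11, Farrow 11, Eskel 5, Arden 4, Brisco 2.
No county's allocation decreased.

none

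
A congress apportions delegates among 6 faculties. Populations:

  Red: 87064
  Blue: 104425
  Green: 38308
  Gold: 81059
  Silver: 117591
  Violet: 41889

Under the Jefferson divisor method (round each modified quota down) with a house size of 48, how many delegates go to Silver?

12

Standard divisor 470336/48 ≈ 9798.667; standard quotas: Red 8.885, Blue 10.657, Green 3.910, Gold 8.272, Silver 12.001, Violet 4.275.
Rounding down gives 8, 10, 3, 8, 12, 4 = 45 seats, so the divisor must be adjusted.
With modified divisor 9300: modified quotas Red 9.362, Blue 11.228, Green 4.119, Gold 8.716, Silver 12.644, Violet 4.504.
Rounding down: Red 9, Blue 11, Green 4, Gold 8, Silver 12, Violet 4 (total 48).
Silver receives 12.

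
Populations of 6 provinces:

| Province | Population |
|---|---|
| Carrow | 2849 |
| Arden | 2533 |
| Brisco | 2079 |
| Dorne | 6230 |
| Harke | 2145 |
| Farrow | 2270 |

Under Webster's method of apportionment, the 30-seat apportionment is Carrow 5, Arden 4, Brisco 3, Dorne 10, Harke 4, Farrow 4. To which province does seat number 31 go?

Brisco

Priority for the next seat is population ÷ (current seats + 0.5).
Priorities: Carrow 518.000, Arden 562.889, Brisco 594.000, Dorne 593.333, Harke 476.667, Farrow 504.444.
Highest priority: Brisco.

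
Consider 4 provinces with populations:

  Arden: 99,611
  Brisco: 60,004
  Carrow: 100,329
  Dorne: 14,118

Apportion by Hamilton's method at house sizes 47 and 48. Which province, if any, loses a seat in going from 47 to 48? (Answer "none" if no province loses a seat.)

At 47 seats: Arden 17, Brisco 10, Carrow 17, Dorne 3.
At 48 seats: Arden 17, Brisco 11, Carrow 18, Dorne 2.
Dorne drops from 3 to 2.

Dorne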